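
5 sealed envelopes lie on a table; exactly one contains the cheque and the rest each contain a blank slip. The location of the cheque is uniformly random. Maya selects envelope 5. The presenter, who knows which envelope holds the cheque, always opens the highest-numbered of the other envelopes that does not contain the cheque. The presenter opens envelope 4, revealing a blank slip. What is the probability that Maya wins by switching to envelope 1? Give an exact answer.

1/4

Consider each possible location of the cheque in turn.
If it is in any of envelopes 1, 2, 3, and 5 (prior 1/5 each): envelope 4 is the highest-numbered option available, probability 1; weight (1/5)·1 = 1/5 each.
If it is in envelope 4 (prior 1/5): the presenter opened envelope 4, so this case is ruled out; weight (1/5)·0 = 0.
The weights sum to 4/5.
So P(the cheque in envelope 1 | the presenter opened envelope 4) = (1/5) / (4/5) = 1/4.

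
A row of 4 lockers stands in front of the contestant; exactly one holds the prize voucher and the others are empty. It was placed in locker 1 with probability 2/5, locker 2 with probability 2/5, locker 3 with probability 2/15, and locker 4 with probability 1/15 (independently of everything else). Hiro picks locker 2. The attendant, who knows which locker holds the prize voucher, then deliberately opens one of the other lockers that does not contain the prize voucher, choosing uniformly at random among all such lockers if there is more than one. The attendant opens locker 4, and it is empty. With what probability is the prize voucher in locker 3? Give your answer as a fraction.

Apply Bayes' rule, conditioning on where the prize voucher actually is.
If it is in locker 1 (prior 2/5): the attendant has 2 equally likely choices, so probability 1/2; weight (2/5)·(1/2) = 1/5.
If it is in locker 2 (prior 2/5): the attendant has 3 equally likely choices, so probability 1/3; weight (2/5)·(1/3) = 2/15.
If it is in locker 3 (prior 2/15): the attendant has 2 equally likely choices, so probability 1/2; weight (2/15)·(1/2) = 1/15.
If it is in locker 4 (prior 1/15): the attendant opened locker 4, so this case is ruled out; weight (1/15)·0 = 0.
The weights sum to 2/5.
So P(the prize voucher in locker 3 | the attendant opened locker 4) = (1/15) / (2/5) = 1/6.

1/6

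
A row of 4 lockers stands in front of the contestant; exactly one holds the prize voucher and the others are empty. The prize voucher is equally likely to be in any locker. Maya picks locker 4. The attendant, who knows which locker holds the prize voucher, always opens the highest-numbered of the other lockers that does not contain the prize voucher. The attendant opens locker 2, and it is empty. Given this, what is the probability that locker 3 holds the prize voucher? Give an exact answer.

Consider each possible location of the prize voucher in turn.
If it is in either of lockers 1 and 4 (prior 1/4 each): the attendant would have opened locker 3 instead, probability 0; weight (1/4)·0 = 0 each.
If it is in locker 2 (prior 1/4): the attendant opened locker 2, so this case is ruled out; weight (1/4)·0 = 0.
If it is in locker 3 (prior 1/4): locker 2 is the highest-numbered option available, probability 1; weight (1/4)·1 = 1/4.
The weights sum to 1/4.
So P(the prize voucher in locker 3 | the attendant opened locker 2) = (1/4) / (1/4) = 1.

1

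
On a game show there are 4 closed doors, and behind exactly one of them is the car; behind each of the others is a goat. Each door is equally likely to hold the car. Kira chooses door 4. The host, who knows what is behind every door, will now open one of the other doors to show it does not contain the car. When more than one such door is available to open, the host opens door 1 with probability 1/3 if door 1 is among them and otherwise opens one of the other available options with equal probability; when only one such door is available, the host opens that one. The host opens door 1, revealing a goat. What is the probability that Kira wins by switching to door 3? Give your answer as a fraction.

Condition on the true location of the car.
If it is behind door 1 (prior 1/4): the host opened door 1, so this case is ruled out; weight (1/4)·0 = 0.
If it is behind any of doors 2, 3, and 4 (prior 1/4 each): door 1 is available, opened with probability 1/3; weight (1/4)·(1/3) = 1/12 each.
The weights sum to 1/4.
So P(the car behind door 3 | the host opened door 1) = (1/12) / (1/4) = 1/3.

1/3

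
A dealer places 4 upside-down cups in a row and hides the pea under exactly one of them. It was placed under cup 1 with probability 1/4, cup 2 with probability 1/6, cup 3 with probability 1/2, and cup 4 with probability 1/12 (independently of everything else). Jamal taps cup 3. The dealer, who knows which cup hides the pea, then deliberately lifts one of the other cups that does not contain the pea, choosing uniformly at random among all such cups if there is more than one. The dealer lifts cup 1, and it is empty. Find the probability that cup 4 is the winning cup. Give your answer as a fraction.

Condition on the true location of the pea.
If it is under cup 1 (prior 1/4): the dealer opened cup 1, so this case is ruled out; weight (1/4)·0 = 0.
If it is under cup 2 (prior 1/6): the dealer has 2 equally likely choices, so probability 1/2; weight (1/6)·(1/2) = 1/12.
If it is under cup 3 (prior 1/2): the dealer has 3 equally likely choices, so probability 1/3; weight (1/2)·(1/3) = 1/6.
If it is under cup 4 (prior 1/12): the dealer has 2 equally likely choices, so probability 1/2; weight (1/12)·(1/2) = 1/24.
The weights sum to 7/24.
So P(the pea under cup 4 | the dealer opened cup 1) = (1/24) / (7/24) = 1/7.

1/7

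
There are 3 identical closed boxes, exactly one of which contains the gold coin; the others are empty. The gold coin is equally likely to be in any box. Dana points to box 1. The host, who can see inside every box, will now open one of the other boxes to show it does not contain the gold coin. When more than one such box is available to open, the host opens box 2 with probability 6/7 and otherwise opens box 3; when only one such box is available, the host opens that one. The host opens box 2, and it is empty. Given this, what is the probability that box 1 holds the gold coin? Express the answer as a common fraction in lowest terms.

6/13

Consider each possible location of the gold coin in turn.
If it is in box 1 (prior 1/3): box 2 is available, opened with probability 6/7; weight (1/3)·(6/7) = 2/7.
If it is in box 2 (prior 1/3): the host opened box 2, so this case is ruled out; weight (1/3)·0 = 0.
If it is in box 3 (prior 1/3): only box 2 is available, probability 1; weight (1/3)·1 = 1/3.
The weights sum to 13/21.
So P(the gold coin in box 1 | the host opened box 2) = (2/7) / (13/21) = 6/13.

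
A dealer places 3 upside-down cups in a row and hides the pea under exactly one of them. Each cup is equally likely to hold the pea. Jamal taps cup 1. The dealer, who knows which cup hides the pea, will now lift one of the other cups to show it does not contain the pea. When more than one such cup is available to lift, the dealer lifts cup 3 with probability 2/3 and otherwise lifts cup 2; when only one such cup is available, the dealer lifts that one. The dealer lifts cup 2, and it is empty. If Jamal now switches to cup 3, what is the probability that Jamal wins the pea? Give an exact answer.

Apply Bayes' rule, conditioning on where the pea actually is.
If it is under cup 1 (prior 1/3): cup 3 is available but not opened, probability 1/3; weight (1/3)·(1/3) = 1/9.
If it is under cup 2 (prior 1/3): the dealer opened cup 2, so this case is ruled out; weight (1/3)·0 = 0.
If it is under cup 3 (prior 1/3): only cup 2 is available, probability 1; weight (1/3)·1 = 1/3.
The weights sum to 4/9.
So P(the pea under cup 3 | the dealer opened cup 2) = (1/3) / (4/9) = 3/4.

3/4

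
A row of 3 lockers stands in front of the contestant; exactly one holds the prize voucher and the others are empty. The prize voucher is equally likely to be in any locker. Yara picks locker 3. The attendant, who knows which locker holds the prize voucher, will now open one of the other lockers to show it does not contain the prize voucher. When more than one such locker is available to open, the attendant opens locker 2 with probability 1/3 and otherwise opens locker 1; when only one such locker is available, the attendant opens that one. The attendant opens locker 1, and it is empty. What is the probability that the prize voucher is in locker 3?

Apply Bayes' rule, conditioning on where the prize voucher actually is.
If it is in locker 1 (prior 1/3): the attendant opened locker 1, so this case is ruled out; weight (1/3)·0 = 0.
If it is in locker 2 (prior 1/3): only locker 1 is available, probability 1; weight (1/3)·1 = 1/3.
If it is in locker 3 (prior 1/3): locker 2 is available but not opened, probability 2/3; weight (1/3)·(2/3) = 2/9.
The weights sum to 5/9.
So P(the prize voucher in locker 3 | the attendant opened locker 1) = (2/9) / (5/9) = 2/5.

2/5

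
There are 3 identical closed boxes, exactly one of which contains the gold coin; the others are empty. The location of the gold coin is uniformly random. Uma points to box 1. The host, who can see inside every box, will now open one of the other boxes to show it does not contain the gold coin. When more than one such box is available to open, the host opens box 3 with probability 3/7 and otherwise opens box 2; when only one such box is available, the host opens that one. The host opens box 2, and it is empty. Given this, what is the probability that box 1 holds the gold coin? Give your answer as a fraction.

Condition on the true location of the gold coin.
If it is in box 1 (prior 1/3): box 3 is available but not opened, probability 4/7; weight (1/3)·(4/7) = 4/21.
If it is in box 2 (prior 1/3): the host opened box 2, so this case is ruled out; weight (1/3)·0 = 0.
If it is in box 3 (prior 1/3): only box 2 is available, probability 1; weight (1/3)·1 = 1/3.
The weights sum to 11/21.
So P(the gold coin in box 1 | the host opened box 2) = (4/21) / (11/21) = 4/11.

4/11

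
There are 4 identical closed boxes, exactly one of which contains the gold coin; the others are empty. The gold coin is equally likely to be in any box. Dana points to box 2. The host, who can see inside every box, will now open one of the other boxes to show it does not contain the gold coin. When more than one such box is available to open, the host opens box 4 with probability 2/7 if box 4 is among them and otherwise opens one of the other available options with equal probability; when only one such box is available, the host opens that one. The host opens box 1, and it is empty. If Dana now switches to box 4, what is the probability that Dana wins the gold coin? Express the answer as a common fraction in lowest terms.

Condition on the true location of the gold coin.
If it is in box 1 (prior 1/4): the host opened box 1, so this case is ruled out; weight (1/4)·0 = 0.
If it is in box 2 (prior 1/4): box 4 is available but not opened; box 1 gets probability (1 − 2/7)/2 = 5/14; weight (1/4)·(5/14) = 5/56.
If it is in box 3 (prior 1/4): box 4 is available but not opened, probability 5/7; weight (1/4)·(5/7) = 5/28.
If it is in box 4 (prior 1/4): box 4 holds the prize so is unavailable; the host chooses uniformly among the 2 others, probability 1/2; weight (1/4)·(1/2) = 1/8.
The weights sum to 11/28.
So P(the gold coin in box 4 | the host opened box 1) = (1/8) / (11/28) = 7/22.

7/22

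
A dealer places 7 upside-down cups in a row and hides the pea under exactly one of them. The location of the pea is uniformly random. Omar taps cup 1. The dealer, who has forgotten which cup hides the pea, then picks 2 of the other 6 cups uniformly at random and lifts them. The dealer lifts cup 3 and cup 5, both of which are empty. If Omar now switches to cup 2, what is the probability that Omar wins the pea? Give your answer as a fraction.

1/5

Condition on the true location of the pea.
If it is under any of cups 1, 2, 4, 6, and 7 (prior 1/7 each): the dealer picks exactly this set with probability 1/15 regardless, and none is the prize; weight (1/7)·(1/15) = 1/105 each.
If it is under either of cups 3 and 5 (prior 1/7 each): that cup was opened and seen not to hold the prize — ruled out; weight (1/7)·0 = 0 each.
The weights sum to 1/21.
So P(the pea under cup 2 | the dealer opened cup 3 and cup 5) = (1/105) / (1/21) = 1/5.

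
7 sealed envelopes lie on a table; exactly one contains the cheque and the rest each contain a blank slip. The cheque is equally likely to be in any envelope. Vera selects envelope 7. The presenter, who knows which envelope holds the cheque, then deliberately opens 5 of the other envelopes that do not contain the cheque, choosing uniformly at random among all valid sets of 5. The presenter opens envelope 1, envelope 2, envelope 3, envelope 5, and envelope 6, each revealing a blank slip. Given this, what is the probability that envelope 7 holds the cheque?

1/7

Apply Bayes' rule, conditioning on where the cheque actually is.
If it is in any of envelopes 1, 2, 3, 5, and 6 (prior 1/7 each): that envelope was opened and seen not to hold the prize — ruled out; weight (1/7)·0 = 0 each.
If it is in envelope 4 (prior 1/7): the presenter has no choice, probability 1; weight (1/7)·1 = 1/7.
If it is in envelope 7 (prior 1/7): the presenter has 6 equally likely choices, so probability 1/6; weight (1/7)·(1/6) = 1/42.
The weights sum to 1/6.
So P(the cheque in envelope 7 | the presenter opened envelope 1, envelope 2, envelope 3, envelope 5, and envelope 6) = (1/42) / (1/6) = 1/7.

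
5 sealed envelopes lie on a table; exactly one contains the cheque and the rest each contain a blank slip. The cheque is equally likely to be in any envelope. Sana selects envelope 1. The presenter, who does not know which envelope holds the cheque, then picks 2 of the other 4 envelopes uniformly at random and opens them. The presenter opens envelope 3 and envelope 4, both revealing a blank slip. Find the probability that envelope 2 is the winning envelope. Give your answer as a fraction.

1/3

Because the presenter chose which envelopes to open without knowing where the cheque is, the choice is independent of the prize location. Learning that none of the 2 opened envelopes holds the cheque simply rules out those 2 locations and leaves the remaining 3 envelopes still equally likely by symmetry.
So P(the cheque in envelope 2) = 1/3.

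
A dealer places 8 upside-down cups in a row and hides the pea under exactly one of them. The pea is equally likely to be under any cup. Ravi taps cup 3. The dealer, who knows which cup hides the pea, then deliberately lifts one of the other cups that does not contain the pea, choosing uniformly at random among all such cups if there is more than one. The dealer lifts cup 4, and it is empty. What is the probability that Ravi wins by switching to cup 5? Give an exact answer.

Condition on the true location of the pea.
If it is under any of cups 1, 2, 5, 6, 7, and 8 (prior 1/8 each): the dealer has 6 equally likely choices, so probability 1/6; weight (1/8)·(1/6) = 1/48 each.
If it is under cup 3 (prior 1/8): the dealer has 7 equally likely choices, so probability 1/7; weight (1/8)·(1/7) = 1/56.
If it is under cup 4 (prior 1/8): the dealer opened cup 4, so this case is ruled out; weight (1/8)·0 = 0.
The weights sum to 1/7.
So P(the pea under cup 5 | the dealer opened cup 4) = (1/48) / (1/7) = 7/48.

7/48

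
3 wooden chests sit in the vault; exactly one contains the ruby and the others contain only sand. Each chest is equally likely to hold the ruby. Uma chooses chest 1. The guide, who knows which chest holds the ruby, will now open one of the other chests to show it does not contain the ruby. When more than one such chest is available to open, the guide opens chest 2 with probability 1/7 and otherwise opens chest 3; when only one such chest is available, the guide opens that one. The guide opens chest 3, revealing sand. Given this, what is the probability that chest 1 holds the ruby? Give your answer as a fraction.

6/13

Condition on the true location of the ruby.
If it is in chest 1 (prior 1/3): chest 2 is available but not opened, probability 6/7; weight (1/3)·(6/7) = 2/7.
If it is in chest 2 (prior 1/3): only chest 3 is available, probability 1; weight (1/3)·1 = 1/3.
If it is in chest 3 (prior 1/3): the guide opened chest 3, so this case is ruled out; weight (1/3)·0 = 0.
The weights sum to 13/21.
So P(the ruby in chest 1 | the guide opened chest 3) = (2/7) / (13/21) = 6/13.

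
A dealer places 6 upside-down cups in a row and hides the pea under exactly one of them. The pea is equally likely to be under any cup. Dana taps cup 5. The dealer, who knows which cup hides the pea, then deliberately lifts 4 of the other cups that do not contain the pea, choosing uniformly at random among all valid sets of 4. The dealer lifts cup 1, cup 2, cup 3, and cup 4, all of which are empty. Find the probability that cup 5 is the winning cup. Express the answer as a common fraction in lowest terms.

1/6

Apply Bayes' rule, conditioning on where the pea actually is.
If it is under any of cups 1, 2, 3, and 4 (prior 1/6 each): that cup was opened and seen not to hold the prize — ruled out; weight (1/6)·0 = 0 each.
If it is under cup 5 (prior 1/6): the dealer has 5 equally likely choices, so probability 1/5; weight (1/6)·(1/5) = 1/30.
If it is under cup 6 (prior 1/6): the dealer has no choice, probability 1; weight (1/6)·1 = 1/6.
The weights sum to 1/5.
So P(the pea under cup 5 | the dealer opened cup 1, cup 2, cup 3, and cup 4) = (1/30) / (1/5) = 1/6.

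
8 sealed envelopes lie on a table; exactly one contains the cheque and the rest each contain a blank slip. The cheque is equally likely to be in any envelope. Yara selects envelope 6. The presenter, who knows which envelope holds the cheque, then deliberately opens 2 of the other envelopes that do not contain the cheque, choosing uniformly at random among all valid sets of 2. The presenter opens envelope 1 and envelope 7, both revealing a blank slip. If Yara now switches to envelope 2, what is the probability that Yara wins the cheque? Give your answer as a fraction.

7/40

Condition on the true location of the cheque.
If it is in either of envelopes 1 and 7 (prior 1/8 each): that envelope was opened and seen not to hold the prize — ruled out; weight (1/8)·0 = 0 each.
If it is in any of envelopes 2, 3, 4, 5, and 8 (prior 1/8 each): the presenter has 15 equally likely choices, so probability 1/15; weight (1/8)·(1/15) = 1/120 each.
If it is in envelope 6 (prior 1/8): the presenter has 21 equally likely choices, so probability 1/21; weight (1/8)·(1/21) = 1/168.
The weights sum to 1/21.
So P(the cheque in envelope 2 | the presenter opened envelope 1 and envelope 7) = (1/120) / (1/21) = 7/40.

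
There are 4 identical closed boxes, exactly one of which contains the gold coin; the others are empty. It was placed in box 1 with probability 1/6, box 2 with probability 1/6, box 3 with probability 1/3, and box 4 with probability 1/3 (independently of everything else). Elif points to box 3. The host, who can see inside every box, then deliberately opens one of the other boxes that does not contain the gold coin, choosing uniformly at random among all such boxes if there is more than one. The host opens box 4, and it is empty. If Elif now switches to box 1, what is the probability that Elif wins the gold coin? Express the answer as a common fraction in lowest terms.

Consider each possible location of the gold coin in turn.
If it is in either of boxes 1 and 2 (prior 1/6 each): the host has 2 equally likely choices, so probability 1/2; weight (1/6)·(1/2) = 1/12 each.
If it is in box 3 (prior 1/3): the host has 3 equally likely choices, so probability 1/3; weight (1/3)·(1/3) = 1/9.
If it is in box 4 (prior 1/3): the host opened box 4, so this case is ruled out; weight (1/3)·0 = 0.
The weights sum to 5/18.
So P(the gold coin in box 1 | the host opened box 4) = (1/12) / (5/18) = 3/10.

3/10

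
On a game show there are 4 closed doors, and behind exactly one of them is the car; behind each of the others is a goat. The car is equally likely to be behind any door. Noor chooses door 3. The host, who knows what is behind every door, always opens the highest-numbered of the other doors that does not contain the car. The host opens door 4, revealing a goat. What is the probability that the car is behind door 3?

Apply Bayes' rule, conditioning on where the car actually is.
If it is behind any of doors 1, 2, and 3 (prior 1/4 each): door 4 is the highest-numbered option available, probability 1; weight (1/4)·1 = 1/4 each.
If it is behind door 4 (prior 1/4): the host opened door 4, so this case is ruled out; weight (1/4)·0 = 0.
The weights sum to 3/4.
So P(the car behind door 3 | the host opened door 4) = (1/4) / (3/4) = 1/3.

1/3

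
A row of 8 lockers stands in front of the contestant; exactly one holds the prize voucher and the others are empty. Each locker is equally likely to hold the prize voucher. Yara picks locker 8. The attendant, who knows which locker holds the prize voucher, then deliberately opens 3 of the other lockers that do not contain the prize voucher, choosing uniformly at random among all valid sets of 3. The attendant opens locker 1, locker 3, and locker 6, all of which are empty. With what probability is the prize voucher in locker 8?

Apply Bayes' rule, conditioning on where the prize voucher actually is.
If it is in any of lockers 1, 3, and 6 (prior 1/8 each): that locker was opened and seen not to hold the prize — ruled out; weight (1/8)·0 = 0 each.
If it is in any of lockers 2, 4, 5, and 7 (prior 1/8 each): the attendant has 20 equally likely choices, so probability 1/20; weight (1/8)·(1/20) = 1/160 each.
If it is in locker 8 (prior 1/8): the attendant has 35 equally likely choices, so probability 1/35; weight (1/8)·(1/35) = 1/280.
The weights sum to 1/35.
So P(the prize voucher in locker 8 | the attendant opened locker 1, locker 3, and locker 6) = (1/280) / (1/35) = 1/8.

1/8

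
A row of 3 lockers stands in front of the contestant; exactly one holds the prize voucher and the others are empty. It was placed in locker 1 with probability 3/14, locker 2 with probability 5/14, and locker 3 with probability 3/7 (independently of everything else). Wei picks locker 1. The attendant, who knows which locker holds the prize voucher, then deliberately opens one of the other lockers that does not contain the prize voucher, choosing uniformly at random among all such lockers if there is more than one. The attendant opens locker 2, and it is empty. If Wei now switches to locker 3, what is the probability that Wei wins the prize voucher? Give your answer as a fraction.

Consider each possible location of the prize voucher in turn.
If it is in locker 1 (prior 3/14): the attendant has 2 equally likely choices, so probability 1/2; weight (3/14)·(1/2) = 3/28.
If it is in locker 2 (prior 5/14): the attendant opened locker 2, so this case is ruled out; weight (5/14)·0 = 0.
If it is in locker 3 (prior 3/7): the attendant has no choice, probability 1; weight (3/7)·1 = 3/7.
The weights sum to 15/28.
So P(the prize voucher in locker 3 | the attendant opened locker 2) = (3/7) / (15/28) = 4/5.

4/5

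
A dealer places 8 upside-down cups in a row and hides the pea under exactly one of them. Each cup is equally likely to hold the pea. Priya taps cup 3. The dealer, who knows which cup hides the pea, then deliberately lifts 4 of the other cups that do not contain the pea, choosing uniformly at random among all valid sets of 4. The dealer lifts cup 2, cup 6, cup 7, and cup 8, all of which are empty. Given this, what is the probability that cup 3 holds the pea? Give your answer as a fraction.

Apply Bayes' rule, conditioning on where the pea actually is.
If it is under any of cups 1, 4, and 5 (prior 1/8 each): the dealer has 15 equally likely choices, so probability 1/15; weight (1/8)·(1/15) = 1/120 each.
If it is under any of cups 2, 6, 7, and 8 (prior 1/8 each): that cup was opened and seen not to hold the prize — ruled out; weight (1/8)·0 = 0 each.
If it is under cup 3 (prior 1/8): the dealer has 35 equally likely choices, so probability 1/35; weight (1/8)·(1/35) = 1/280.
The weights sum to 1/35.
So P(the pea under cup 3 | the dealer opened cup 2, cup 6, cup 7, and cup 8) = (1/280) / (1/35) = 1/8.

1/8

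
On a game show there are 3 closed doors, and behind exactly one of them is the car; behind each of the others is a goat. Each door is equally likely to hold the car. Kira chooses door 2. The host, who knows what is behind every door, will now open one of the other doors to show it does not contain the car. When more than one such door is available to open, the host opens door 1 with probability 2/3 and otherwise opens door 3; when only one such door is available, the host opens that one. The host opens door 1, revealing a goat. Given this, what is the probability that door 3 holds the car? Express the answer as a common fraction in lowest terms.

3/5

Condition on the true location of the car.
If it is behind door 1 (prior 1/3): the host opened door 1, so this case is ruled out; weight (1/3)·0 = 0.
If it is behind door 2 (prior 1/3): door 1 is available, opened with probability 2/3; weight (1/3)·(2/3) = 2/9.
If it is behind door 3 (prior 1/3): only door 1 is available, probability 1; weight (1/3)·1 = 1/3.
The weights sum to 5/9.
So P(the car behind door 3 | the host opened door 1) = (1/3) / (5/9) = 3/5.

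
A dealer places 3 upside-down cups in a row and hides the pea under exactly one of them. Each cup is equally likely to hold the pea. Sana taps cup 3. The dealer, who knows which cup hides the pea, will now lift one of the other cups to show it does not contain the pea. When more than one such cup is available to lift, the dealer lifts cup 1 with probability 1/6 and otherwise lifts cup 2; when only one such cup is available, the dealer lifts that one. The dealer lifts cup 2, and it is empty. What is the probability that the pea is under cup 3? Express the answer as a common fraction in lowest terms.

Apply Bayes' rule, conditioning on where the pea actually is.
If it is under cup 1 (prior 1/3): only cup 2 is available, probability 1; weight (1/3)·1 = 1/3.
If it is under cup 2 (prior 1/3): the dealer opened cup 2, so this case is ruled out; weight (1/3)·0 = 0.
If it is under cup 3 (prior 1/3): cup 1 is available but not opened, probability 5/6; weight (1/3)·(5/6) = 5/18.
The weights sum to 11/18.
So P(the pea under cup 3 | the dealer opened cup 2) = (5/18) / (11/18) = 5/11.

5/11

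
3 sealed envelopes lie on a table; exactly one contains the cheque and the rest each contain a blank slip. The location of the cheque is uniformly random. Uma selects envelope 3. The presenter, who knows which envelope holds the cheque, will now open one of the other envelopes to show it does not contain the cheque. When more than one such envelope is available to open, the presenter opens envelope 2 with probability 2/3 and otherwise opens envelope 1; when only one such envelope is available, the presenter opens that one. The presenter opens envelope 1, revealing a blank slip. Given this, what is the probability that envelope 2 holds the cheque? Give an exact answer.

Apply Bayes' rule, conditioning on where the cheque actually is.
If it is in envelope 1 (prior 1/3): the presenter opened envelope 1, so this case is ruled out; weight (1/3)·0 = 0.
If it is in envelope 2 (prior 1/3): only envelope 1 is available, probability 1; weight (1/3)·1 = 1/3.
If it is in envelope 3 (prior 1/3): envelope 2 is available but not opened, probability 1/3; weight (1/3)·(1/3) = 1/9.
The weights sum to 4/9.
So P(the cheque in envelope 2 | the presenter opened envelope 1) = (1/3) / (4/9) = 3/4.

3/4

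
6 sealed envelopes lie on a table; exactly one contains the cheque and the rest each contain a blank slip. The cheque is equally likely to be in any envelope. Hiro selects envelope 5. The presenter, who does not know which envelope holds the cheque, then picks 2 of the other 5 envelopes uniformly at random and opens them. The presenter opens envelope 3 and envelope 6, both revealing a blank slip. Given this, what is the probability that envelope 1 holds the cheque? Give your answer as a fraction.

1/4

Because the presenter chose which envelopes to open without knowing where the cheque is, the choice is independent of the prize location. Learning that none of the 2 opened envelopes holds the cheque simply rules out those 2 locations and leaves the remaining 4 envelopes still equally likely by symmetry.
So P(the cheque in envelope 1) = 1/4.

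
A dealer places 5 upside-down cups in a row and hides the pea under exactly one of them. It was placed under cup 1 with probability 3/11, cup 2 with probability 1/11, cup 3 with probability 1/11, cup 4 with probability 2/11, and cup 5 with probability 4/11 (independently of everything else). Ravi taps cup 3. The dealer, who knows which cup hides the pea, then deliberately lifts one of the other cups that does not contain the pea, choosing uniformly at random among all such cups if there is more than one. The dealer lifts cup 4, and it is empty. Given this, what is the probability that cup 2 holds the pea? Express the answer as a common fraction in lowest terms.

4/35

Condition on the true location of the pea.
If it is under cup 1 (prior 3/11): the dealer has 3 equally likely choices, so probability 1/3; weight (3/11)·(1/3) = 1/11.
If it is under cup 2 (prior 1/11): the dealer has 3 equally likely choices, so probability 1/3; weight (1/11)·(1/3) = 1/33.
If it is under cup 3 (prior 1/11): the dealer has 4 equally likely choices, so probability 1/4; weight (1/11)·(1/4) = 1/44.
If it is under cup 4 (prior 2/11): the dealer opened cup 4, so this case is ruled out; weight (2/11)·0 = 0.
If it is under cup 5 (prior 4/11): the dealer has 3 equally likely choices, so probability 1/3; weight (4/11)·(1/3) = 4/33.
The weights sum to 35/132.
So P(the pea under cup 2 | the dealer opened cup 4) = (1/33) / (35/132) = 4/35.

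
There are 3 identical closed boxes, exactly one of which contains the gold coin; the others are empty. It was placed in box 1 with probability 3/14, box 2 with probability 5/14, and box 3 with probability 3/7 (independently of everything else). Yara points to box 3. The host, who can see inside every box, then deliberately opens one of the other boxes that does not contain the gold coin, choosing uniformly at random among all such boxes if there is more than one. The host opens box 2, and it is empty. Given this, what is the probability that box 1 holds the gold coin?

Apply Bayes' rule, conditioning on where the gold coin actually is.
If it is in box 1 (prior 3/14): the host has no choice, probability 1; weight (3/14)·1 = 3/14.
If it is in box 2 (prior 5/14): the host opened box 2, so this case is ruled out; weight (5/14)·0 = 0.
If it is in box 3 (prior 3/7): the host has 2 equally likely choices, so probability 1/2; weight (3/7)·(1/2) = 3/14.
The weights sum to 3/7.
So P(the gold coin in box 1 | the host opened box 2) = (3/14) / (3/7) = 1/2.

1/2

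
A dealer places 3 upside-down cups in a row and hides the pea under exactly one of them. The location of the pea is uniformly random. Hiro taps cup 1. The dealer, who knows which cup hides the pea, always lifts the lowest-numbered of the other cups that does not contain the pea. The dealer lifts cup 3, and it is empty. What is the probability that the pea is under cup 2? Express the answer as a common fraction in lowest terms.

Apply Bayes' rule, conditioning on where the pea actually is.
If it is under cup 1 (prior 1/3): the dealer would have opened cup 2 instead, probability 0; weight (1/3)·0 = 0.
If it is under cup 2 (prior 1/3): cup 3 is the lowest-numbered option available, probability 1; weight (1/3)·1 = 1/3.
If it is under cup 3 (prior 1/3): the dealer opened cup 3, so this case is ruled out; weight (1/3)·0 = 0.
The weights sum to 1/3.
So P(the pea under cup 2 | the dealer opened cup 3) = (1/3) / (1/3) = 1.

1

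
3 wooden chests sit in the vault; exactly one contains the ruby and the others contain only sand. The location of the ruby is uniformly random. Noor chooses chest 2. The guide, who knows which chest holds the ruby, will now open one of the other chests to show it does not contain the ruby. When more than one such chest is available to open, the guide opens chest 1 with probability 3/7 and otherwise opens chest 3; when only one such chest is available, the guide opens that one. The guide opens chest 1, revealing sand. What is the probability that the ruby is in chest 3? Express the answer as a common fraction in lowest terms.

Consider each possible location of the ruby in turn.
If it is in chest 1 (prior 1/3): the guide opened chest 1, so this case is ruled out; weight (1/3)·0 = 0.
If it is in chest 2 (prior 1/3): chest 1 is available, opened with probability 3/7; weight (1/3)·(3/7) = 1/7.
If it is in chest 3 (prior 1/3): only chest 1 is available, probability 1; weight (1/3)·1 = 1/3.
The weights sum to 10/21.
So P(the ruby in chest 3 | the guide opened chest 1) = (1/3) / (10/21) = 7/10.

7/10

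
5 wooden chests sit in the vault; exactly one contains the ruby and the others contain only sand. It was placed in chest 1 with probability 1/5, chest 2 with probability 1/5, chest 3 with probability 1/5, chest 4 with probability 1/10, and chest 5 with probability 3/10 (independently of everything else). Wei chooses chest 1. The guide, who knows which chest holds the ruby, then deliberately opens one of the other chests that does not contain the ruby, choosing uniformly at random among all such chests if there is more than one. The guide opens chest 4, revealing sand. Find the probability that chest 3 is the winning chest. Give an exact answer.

4/17

Condition on the true location of the ruby.
If it is in chest 1 (prior 1/5): the guide has 4 equally likely choices, so probability 1/4; weight (1/5)·(1/4) = 1/20.
If it is in either of chests 2 and 3 (prior 1/5 each): the guide has 3 equally likely choices, so probability 1/3; weight (1/5)·(1/3) = 1/15 each.
If it is in chest 4 (prior 1/10): the guide opened chest 4, so this case is ruled out; weight (1/10)·0 = 0.
If it is in chest 5 (prior 3/10): the guide has 3 equally likely choices, so probability 1/3; weight (3/10)·(1/3) = 1/10.
The weights sum to 17/60.
So P(the ruby in chest 3 | the guide opened chest 4) = (1/15) / (17/60) = 4/17.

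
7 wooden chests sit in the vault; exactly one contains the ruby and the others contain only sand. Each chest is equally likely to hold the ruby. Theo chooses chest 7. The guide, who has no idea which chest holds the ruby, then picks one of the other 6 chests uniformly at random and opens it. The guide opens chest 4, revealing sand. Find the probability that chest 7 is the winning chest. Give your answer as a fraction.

1/6

Condition on the true location of the ruby.
If it is in any of chests 1, 2, 3, 5, 6, and 7 (prior 1/7 each): the guide picks chest 4 with probability 1/6 regardless, and it is not the prize; weight (1/7)·(1/6) = 1/42 each.
If it is in chest 4 (prior 1/7): the guide opened chest 4, so this case is ruled out; weight (1/7)·0 = 0.
The weights sum to 1/7.
So P(the ruby in chest 7 | the guide opened chest 4) = (1/42) / (1/7) = 1/6.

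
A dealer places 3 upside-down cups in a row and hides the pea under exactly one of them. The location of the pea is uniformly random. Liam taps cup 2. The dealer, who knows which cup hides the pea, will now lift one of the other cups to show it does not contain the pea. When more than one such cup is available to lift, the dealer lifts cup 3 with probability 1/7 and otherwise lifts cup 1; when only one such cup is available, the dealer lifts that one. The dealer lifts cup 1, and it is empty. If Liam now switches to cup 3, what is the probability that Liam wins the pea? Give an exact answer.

7/13

Condition on the true location of the pea.
If it is under cup 1 (prior 1/3): the dealer opened cup 1, so this case is ruled out; weight (1/3)·0 = 0.
If it is under cup 2 (prior 1/3): cup 3 is available but not opened, probability 6/7; weight (1/3)·(6/7) = 2/7.
If it is under cup 3 (prior 1/3): only cup 1 is available, probability 1; weight (1/3)·1 = 1/3.
The weights sum to 13/21.
So P(the pea under cup 3 | the dealer opened cup 1) = (1/3) / (13/21) = 7/13.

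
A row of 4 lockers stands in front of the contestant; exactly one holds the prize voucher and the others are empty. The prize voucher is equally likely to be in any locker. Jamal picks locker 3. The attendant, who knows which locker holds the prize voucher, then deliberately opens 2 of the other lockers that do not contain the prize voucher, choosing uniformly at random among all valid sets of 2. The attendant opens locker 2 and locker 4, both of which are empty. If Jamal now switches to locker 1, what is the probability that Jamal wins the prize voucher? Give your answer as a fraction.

Consider each possible location of the prize voucher in turn.
If it is in locker 1 (prior 1/4): the attendant has no choice, probability 1; weight (1/4)·1 = 1/4.
If it is in either of lockers 2 and 4 (prior 1/4 each): that locker was opened and seen not to hold the prize — ruled out; weight (1/4)·0 = 0 each.
If it is in locker 3 (prior 1/4): the attendant has 3 equally likely choices, so probability 1/3; weight (1/4)·(1/3) = 1/12.
The weights sum to 1/3.
So P(the prize voucher in locker 1 | the attendant opened locker 2 and locker 4) = (1/4) / (1/3) = 3/4.

3/4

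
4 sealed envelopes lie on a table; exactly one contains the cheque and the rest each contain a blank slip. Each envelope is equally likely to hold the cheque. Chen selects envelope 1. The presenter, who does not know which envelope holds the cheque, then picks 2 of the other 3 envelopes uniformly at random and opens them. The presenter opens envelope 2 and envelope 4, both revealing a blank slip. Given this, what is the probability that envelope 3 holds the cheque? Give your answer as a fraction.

Because the presenter chose which envelopes to open without knowing where the cheque is, the choice is independent of the prize location. Learning that none of the 2 opened envelopes holds the cheque simply rules out those 2 locations and leaves the remaining 2 envelopes still equally likely by symmetry.
So P(the cheque in envelope 3) = 1/2.

1/2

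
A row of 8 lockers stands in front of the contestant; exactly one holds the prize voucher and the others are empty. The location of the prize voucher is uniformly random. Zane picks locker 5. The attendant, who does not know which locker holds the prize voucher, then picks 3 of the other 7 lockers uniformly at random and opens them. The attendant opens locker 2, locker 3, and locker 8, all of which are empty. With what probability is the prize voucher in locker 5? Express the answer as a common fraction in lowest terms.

Apply Bayes' rule, conditioning on where the prize voucher actually is.
If it is in any of lockers 1, 4, 5, 6, and 7 (prior 1/8 each): the attendant picks exactly this set with probability 1/35 regardless, and none is the prize; weight (1/8)·(1/35) = 1/280 each.
If it is in any of lockers 2, 3, and 8 (prior 1/8 each): that locker was opened and seen not to hold the prize — ruled out; weight (1/8)·0 = 0 each.
The weights sum to 1/56.
So P(the prize voucher in locker 5 | the attendant opened locker 2, locker 3, and locker 8) = (1/280) / (1/56) = 1/5.

1/5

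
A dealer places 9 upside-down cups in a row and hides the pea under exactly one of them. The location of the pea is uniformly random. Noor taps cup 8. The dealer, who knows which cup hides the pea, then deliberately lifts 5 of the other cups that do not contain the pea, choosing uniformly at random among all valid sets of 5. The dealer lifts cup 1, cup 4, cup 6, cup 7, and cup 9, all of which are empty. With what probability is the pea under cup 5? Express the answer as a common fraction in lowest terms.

Apply Bayes' rule, conditioning on where the pea actually is.
If it is under any of cups 1, 4, 6, 7, and 9 (prior 1/9 each): that cup was opened and seen not to hold the prize — ruled out; weight (1/9)·0 = 0 each.
If it is under any of cups 2, 3, and 5 (prior 1/9 each): the dealer has 21 equally likely choices, so probability 1/21; weight (1/9)·(1/21) = 1/189 each.
If it is under cup 8 (prior 1/9): the dealer has 56 equally likely choices, so probability 1/56; weight (1/9)·(1/56) = 1/504.
The weights sum to 1/56.
So P(the pea under cup 5 | the dealer opened cup 1, cup 4, cup 6, cup 7, and cup 9) = (1/189) / (1/56) = 8/27.

8/27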